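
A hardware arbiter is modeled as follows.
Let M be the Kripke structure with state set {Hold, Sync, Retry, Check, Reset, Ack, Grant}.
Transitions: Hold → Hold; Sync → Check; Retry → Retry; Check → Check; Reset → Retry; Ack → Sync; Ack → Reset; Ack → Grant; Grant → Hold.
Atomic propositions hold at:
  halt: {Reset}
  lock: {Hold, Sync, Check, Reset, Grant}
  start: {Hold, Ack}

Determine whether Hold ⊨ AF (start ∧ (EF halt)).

EF halt: least fixpoint, start Z0 = {Reset}, add states with some successor in Z. Z1 = {Reset, Ack}; fixed.
Sat(EF halt) = {Reset, Ack}
Sat(start ∧ (EF halt)) = {Ack}
AF (start ∧ (EF halt)): least fixpoint, start Z0 = {Ack}, add states with every successor in Z. Already a fixed point.
Sat(AF (start ∧ (EF halt))) = {Ack}
Hold ∉ Sat(AF (start ∧ (EF halt))) = {Ack}, so the formula does not hold at Hold.

No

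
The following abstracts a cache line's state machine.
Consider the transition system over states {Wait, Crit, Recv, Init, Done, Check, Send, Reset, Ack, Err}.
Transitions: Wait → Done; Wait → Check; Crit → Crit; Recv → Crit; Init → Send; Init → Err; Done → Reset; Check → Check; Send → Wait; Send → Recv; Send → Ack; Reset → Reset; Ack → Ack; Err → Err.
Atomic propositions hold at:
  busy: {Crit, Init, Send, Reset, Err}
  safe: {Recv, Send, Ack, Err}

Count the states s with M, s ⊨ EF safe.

EF safe: least fixpoint, start Z0 = {Recv, Send, Ack, Err}, add states with some successor in Z. Z1 = {Recv, Init, Send, Ack, Err}; fixed.
Sat(EF safe) = {Recv, Init, Send, Ack, Err}
|Sat(EF safe)| = |{Recv, Init, Send, Ack, Err}| = 5.

5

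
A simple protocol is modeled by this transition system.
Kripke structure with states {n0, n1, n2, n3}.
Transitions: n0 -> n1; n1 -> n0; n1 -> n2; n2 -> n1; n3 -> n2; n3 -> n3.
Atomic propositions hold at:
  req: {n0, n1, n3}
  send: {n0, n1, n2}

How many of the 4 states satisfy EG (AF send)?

AF send: least fixpoint, start Z0 = {n0, n1, n2}, add states with every successor in Z. Already a fixed point.
Sat(AF send) = {n0, n1, n2}
EG (AF send): greatest fixpoint, start Z0 = {n0, n1, n2}, keep only states in Sat with some successor in Z. Already a fixed point.
Sat(EG (AF send)) = {n0, n1, n2}
|Sat(EG (AF send))| = |{n0, n1, n2}| = 3.

3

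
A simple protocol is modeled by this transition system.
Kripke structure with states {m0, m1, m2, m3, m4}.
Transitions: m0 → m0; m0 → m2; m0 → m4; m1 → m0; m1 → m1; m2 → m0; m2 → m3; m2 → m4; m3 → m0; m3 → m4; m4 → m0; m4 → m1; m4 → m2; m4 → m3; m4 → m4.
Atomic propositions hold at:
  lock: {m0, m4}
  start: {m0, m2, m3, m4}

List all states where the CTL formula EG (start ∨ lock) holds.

Sat(start ∨ lock) = {m0, m2, m3, m4}
EG (start ∨ lock): greatest fixpoint, start Z0 = {m0, m2, m3, m4}, keep only states in Sat with some successor in Z. Already a fixed point.
Sat(EG (start ∨ lock)) = {m0, m2, m3, m4}

{m0, m2, m3, m4}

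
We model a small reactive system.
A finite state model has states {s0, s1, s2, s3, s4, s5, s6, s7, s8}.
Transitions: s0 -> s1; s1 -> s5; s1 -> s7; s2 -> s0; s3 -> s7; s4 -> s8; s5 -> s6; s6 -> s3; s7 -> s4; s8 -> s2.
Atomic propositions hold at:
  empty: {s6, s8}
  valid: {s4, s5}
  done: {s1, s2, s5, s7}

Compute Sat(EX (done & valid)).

Sat(done & valid) = {s5}
Sat(EX (done & valid)) = {s : some successor in {s5}} = {s1}

{s1}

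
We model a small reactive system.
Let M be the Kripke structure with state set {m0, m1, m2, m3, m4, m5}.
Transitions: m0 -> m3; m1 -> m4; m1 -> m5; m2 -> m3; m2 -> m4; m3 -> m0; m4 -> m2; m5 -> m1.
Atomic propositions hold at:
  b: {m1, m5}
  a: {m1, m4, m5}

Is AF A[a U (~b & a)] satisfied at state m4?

Sat(~b) = {m0, m2, m3, m4}
Sat(~b & a) = {m4}
A[a U (~b & a)]: least fixpoint, start Z0 = Sat((~b & a)) = {m4}, add states in Sat(a) with every successor in Z. Already a fixed point.
Sat(A[a U (~b & a)]) = {m4}
AF A[a U (~b & a)]: least fixpoint, start Z0 = {m4}, add states with every successor in Z. Already a fixed point.
Sat(AF A[a U (~b & a)]) = {m4}
m4 ∈ Sat(AF A[a U (~b & a)]) = {m4}, so the formula holds at m4.

Yes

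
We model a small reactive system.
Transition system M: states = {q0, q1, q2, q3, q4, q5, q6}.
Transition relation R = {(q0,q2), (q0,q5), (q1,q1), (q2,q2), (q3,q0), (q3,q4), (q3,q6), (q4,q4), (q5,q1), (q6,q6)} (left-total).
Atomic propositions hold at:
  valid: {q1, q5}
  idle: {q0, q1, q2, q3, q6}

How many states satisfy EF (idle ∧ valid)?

Sat(idle ∧ valid) = {q1}
EF (idle ∧ valid): least fixpoint, start Z0 = {q1}, add states with some successor in Z. Z1 = {q1, q5}; Z2 = {q0, q1, q5}; Z3 = {q0, q1, q3, q5}; fixed.
Sat(EF (idle ∧ valid)) = {q0, q1, q3, q5}
|Sat(EF (idle ∧ valid))| = |{q0, q1, q3, q5}| = 4.

4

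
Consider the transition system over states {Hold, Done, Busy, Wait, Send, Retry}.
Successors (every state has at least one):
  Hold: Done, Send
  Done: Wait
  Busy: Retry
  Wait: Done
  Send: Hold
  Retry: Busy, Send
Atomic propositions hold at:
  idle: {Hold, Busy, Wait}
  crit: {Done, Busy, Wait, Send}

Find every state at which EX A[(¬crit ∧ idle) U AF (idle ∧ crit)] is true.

Sat(¬crit) = {Hold, Retry}
Sat(¬crit ∧ idle) = {Hold}
Sat(idle ∧ crit) = {Busy, Wait}
AF (idle ∧ crit): least fixpoint, start Z0 = {Busy, Wait}, add states with every successor in Z. Z1 = {Done, Busy, Wait}; fixed.
Sat(AF (idle ∧ crit)) = {Done, Busy, Wait}
A[(¬crit ∧ idle) U AF (idle ∧ crit)]: least fixpoint, start Z0 = Sat(AF (idle ∧ crit)) = {Done, Busy, Wait}, add states in Sat(¬crit ∧ idle) with every successor in Z. Already a fixed point.
Sat(A[(¬crit ∧ idle) U AF (idle ∧ crit)]) = {Done, Busy, Wait}
Sat(EX A[(¬crit ∧ idle) U AF (idle ∧ crit)]) = {s : some successor in {Done, Busy, Wait}} = {Hold, Done, Wait, Retry}

{Hold, Done, Wait, Retry}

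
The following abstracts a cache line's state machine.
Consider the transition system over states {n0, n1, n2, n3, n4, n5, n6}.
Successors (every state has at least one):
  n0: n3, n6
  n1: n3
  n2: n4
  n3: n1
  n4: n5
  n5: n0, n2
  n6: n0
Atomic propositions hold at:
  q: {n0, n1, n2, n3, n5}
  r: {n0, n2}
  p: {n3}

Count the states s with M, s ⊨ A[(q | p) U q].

Sat(q | p) = {n0, n1, n2, n3, n5}
A[(q | p) U q]: least fixpoint, start Z0 = Sat(q) = {n0, n1, n2, n3, n5}, add states in Sat(q | p) with every successor in Z. Already a fixed point.
Sat(A[(q | p) U q]) = {n0, n1, n2, n3, n5}
|Sat(A[(q | p) U q])| = |{n0, n1, n2, n3, n5}| = 5.

5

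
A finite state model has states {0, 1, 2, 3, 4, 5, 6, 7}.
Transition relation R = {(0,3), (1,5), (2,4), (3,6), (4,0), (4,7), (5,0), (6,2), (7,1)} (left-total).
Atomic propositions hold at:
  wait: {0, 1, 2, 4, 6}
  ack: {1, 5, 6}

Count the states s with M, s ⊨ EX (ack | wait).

7

Sat(ack | wait) = {0, 1, 2, 4, 5, 6}
Sat(EX (ack | wait)) = {s : some successor in {0, 1, 2, 4, 5, 6}} = {1, 2, 3, 4, 5, 6, 7}
|Sat(EX (ack | wait))| = |{1, 2, 3, 4, 5, 6, 7}| = 7.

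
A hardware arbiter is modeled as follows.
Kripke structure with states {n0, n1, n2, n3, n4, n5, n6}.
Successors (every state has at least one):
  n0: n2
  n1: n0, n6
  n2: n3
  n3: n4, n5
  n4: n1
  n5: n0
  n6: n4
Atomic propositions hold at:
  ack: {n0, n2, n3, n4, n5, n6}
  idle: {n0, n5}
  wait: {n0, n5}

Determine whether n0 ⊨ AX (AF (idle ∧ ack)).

No

Sat(idle ∧ ack) = {n0, n5}
AF (idle ∧ ack): least fixpoint, start Z0 = {n0, n5}, add states with every successor in Z. Already a fixed point.
Sat(AF (idle ∧ ack)) = {n0, n5}
Sat(AX (AF (idle ∧ ack))) = {s : every successor in {n0, n5}} = {n5}
n0 ∉ Sat(AX (AF (idle ∧ ack))) = {n5}, so the formula does not hold at n0.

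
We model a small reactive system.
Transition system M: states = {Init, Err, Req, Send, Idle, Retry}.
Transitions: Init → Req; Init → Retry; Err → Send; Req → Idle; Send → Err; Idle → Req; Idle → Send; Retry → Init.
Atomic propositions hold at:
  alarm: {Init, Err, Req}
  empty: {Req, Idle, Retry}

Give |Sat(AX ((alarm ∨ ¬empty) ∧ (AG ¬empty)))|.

2

Sat(¬empty) = {Init, Err, Send}
Sat(alarm ∨ ¬empty) = {Init, Err, Req, Send}
AG ¬empty: greatest fixpoint, start Z0 = {Init, Err, Send}, keep only states in Sat with every successor in Z. Z1 = {Err, Send}; fixed.
Sat(AG ¬empty) = {Err, Send}
Sat((alarm ∨ ¬empty) ∧ (AG ¬empty)) = {Err, Send}
Sat(AX ((alarm ∨ ¬empty) ∧ (AG ¬empty))) = {s : every successor in {Err, Send}} = {Err, Send}
|Sat(AX ((alarm ∨ ¬empty) ∧ (AG ¬empty)))| = |{Err, Send}| = 2.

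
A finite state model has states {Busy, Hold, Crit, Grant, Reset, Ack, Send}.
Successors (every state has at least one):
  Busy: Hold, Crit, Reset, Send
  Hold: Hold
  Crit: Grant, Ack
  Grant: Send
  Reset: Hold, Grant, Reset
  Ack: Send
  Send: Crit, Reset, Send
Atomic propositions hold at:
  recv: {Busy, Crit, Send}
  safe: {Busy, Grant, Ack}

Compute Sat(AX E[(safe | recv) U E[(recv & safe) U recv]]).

Sat(safe | recv) = {Busy, Crit, Grant, Ack, Send}
Sat(recv & safe) = {Busy}
E[(recv & safe) U recv]: least fixpoint, start Z0 = Sat(recv) = {Busy, Crit, Send}, add states in Sat(recv & safe) with some successor in Z. Already a fixed point.
Sat(E[(recv & safe) U recv]) = {Busy, Crit, Send}
E[(safe | recv) U E[(recv & safe) U recv]]: least fixpoint, start Z0 = Sat(E[(recv & safe) U recv]) = {Busy, Crit, Send}, add states in Sat(safe | recv) with some successor in Z. Z1 = {Busy, Crit, Grant, Ack, Send}; fixed.
Sat(E[(safe | recv) U E[(recv & safe) U recv]]) = {Busy, Crit, Grant, Ack, Send}
Sat(AX E[(safe | recv) U E[(recv & safe) U recv]]) = {s : every successor in {Busy, Crit, Grant, Ack, Send}} = {Crit, Grant, Ack}

{Crit, Grant, Ack}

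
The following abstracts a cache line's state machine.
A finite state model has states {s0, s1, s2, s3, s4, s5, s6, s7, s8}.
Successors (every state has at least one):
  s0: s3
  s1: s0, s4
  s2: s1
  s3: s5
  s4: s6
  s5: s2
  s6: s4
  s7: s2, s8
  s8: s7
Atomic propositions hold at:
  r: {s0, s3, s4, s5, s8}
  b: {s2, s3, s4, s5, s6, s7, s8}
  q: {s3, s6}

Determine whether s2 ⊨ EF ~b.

Sat(~b) = {s0, s1}
EF ~b: least fixpoint, start Z0 = {s0, s1}, add states with some successor in Z. Z1 = {s0, s1, s2}; Z2 = {s0, s1, s2, s5, s7}; Z3 = {s0, s1, s2, s3, s5, s7, s8}; fixed.
Sat(EF ~b) = {s0, s1, s2, s3, s5, s7, s8}
s2 ∈ Sat(EF ~b) = {s0, s1, s2, s3, s5, s7, s8}, so the formula holds at s2.

Yes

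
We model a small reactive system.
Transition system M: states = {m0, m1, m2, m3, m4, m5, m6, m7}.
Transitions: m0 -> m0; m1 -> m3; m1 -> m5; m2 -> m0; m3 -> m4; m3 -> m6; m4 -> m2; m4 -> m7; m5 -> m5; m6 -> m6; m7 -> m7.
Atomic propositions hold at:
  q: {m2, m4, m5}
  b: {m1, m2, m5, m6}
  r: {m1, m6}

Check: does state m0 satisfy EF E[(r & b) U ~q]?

Sat(r & b) = {m1, m6}
Sat(~q) = {m0, m1, m3, m6, m7}
E[(r & b) U ~q]: least fixpoint, start Z0 = Sat(~q) = {m0, m1, m3, m6, m7}, add states in Sat(r & b) with some successor in Z. Already a fixed point.
Sat(E[(r & b) U ~q]) = {m0, m1, m3, m6, m7}
EF E[(r & b) U ~q]: least fixpoint, start Z0 = {m0, m1, m3, m6, m7}, add states with some successor in Z. Z1 = {m0, m1, m2, m3, m4, m6, m7}; fixed.
Sat(EF E[(r & b) U ~q]) = {m0, m1, m2, m3, m4, m6, m7}
m0 ∈ Sat(EF E[(r & b) U ~q]) = {m0, m1, m2, m3, m4, m6, m7}, so the formula holds at m0.

Yes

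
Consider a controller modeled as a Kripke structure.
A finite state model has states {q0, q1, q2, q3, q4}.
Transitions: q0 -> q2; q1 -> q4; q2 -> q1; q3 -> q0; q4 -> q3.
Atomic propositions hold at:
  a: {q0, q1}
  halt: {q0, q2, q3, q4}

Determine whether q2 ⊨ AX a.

Sat(AX a) = {s : every successor in {q0, q1}} = {q2, q3}
q2 ∈ Sat(AX a) = {q2, q3}, so the formula holds at q2.

Yes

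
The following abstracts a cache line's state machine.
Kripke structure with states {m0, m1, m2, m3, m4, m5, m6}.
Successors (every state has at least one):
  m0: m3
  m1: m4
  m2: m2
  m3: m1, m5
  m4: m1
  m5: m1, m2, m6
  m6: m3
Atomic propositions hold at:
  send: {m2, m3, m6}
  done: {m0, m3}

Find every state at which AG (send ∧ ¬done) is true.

{m2}

Sat(¬done) = {m1, m2, m4, m5, m6}
Sat(send ∧ ¬done) = {m2, m6}
AG (send ∧ ¬done): greatest fixpoint, start Z0 = {m2, m6}, keep only states in Sat with every successor in Z. Z1 = {m2}; fixed.
Sat(AG (send ∧ ¬done)) = {m2}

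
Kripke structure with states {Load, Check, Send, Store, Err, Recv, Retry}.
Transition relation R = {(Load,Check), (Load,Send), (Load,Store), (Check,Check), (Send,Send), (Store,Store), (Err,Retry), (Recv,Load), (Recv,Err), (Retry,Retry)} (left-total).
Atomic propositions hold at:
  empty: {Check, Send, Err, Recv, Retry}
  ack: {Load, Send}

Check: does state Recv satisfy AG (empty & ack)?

Sat(empty & ack) = {Send}
AG (empty & ack): greatest fixpoint, start Z0 = {Send}, keep only states in Sat with every successor in Z. Already a fixed point.
Sat(AG (empty & ack)) = {Send}
Recv ∉ Sat(AG (empty & ack)) = {Send}, so the formula does not hold at Recv.

No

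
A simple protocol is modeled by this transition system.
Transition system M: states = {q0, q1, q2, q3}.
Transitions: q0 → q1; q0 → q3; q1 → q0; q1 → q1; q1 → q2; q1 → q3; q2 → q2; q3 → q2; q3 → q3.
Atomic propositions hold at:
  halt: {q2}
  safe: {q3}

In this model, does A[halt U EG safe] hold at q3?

Yes

EG safe: greatest fixpoint, start Z0 = {q3}, keep only states in Sat with some successor in Z. Already a fixed point.
Sat(EG safe) = {q3}
A[halt U EG safe]: least fixpoint, start Z0 = Sat(EG safe) = {q3}, add states in Sat(halt) with every successor in Z. Already a fixed point.
Sat(A[halt U EG safe]) = {q3}
q3 ∈ Sat(A[halt U EG safe]) = {q3}, so the formula holds at q3.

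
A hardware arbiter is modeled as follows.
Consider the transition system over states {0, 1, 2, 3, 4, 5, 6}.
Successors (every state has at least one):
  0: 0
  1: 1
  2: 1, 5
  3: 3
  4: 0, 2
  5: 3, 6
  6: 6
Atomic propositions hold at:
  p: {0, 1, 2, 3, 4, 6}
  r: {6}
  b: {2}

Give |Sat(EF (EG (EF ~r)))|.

6

Sat(~r) = {0, 1, 2, 3, 4, 5}
EF ~r: least fixpoint, start Z0 = {0, 1, 2, 3, 4, 5}, add states with some successor in Z. Already a fixed point.
Sat(EF ~r) = {0, 1, 2, 3, 4, 5}
EG (EF ~r): greatest fixpoint, start Z0 = {0, 1, 2, 3, 4, 5}, keep only states in Sat with some successor in Z. Already a fixed point.
Sat(EG (EF ~r)) = {0, 1, 2, 3, 4, 5}
EF (EG (EF ~r)): least fixpoint, start Z0 = {0, 1, 2, 3, 4, 5}, add states with some successor in Z. Already a fixed point.
Sat(EF (EG (EF ~r))) = {0, 1, 2, 3, 4, 5}
|Sat(EF (EG (EF ~r)))| = |{0, 1, 2, 3, 4, 5}| = 6.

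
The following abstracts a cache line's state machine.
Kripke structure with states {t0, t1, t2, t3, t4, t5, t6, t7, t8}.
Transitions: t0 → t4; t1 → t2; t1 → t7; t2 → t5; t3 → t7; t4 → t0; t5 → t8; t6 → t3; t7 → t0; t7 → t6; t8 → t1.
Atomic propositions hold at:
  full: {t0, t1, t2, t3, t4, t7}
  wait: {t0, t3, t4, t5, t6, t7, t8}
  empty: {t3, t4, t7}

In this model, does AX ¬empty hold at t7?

Yes

Sat(¬empty) = {t0, t1, t2, t5, t6, t8}
Sat(AX ¬empty) = {s : every successor in {t0, t1, t2, t5, t6, t8}} = {t2, t4, t5, t7, t8}
t7 ∈ Sat(AX ¬empty) = {t2, t4, t5, t7, t8}, so the formula holds at t7.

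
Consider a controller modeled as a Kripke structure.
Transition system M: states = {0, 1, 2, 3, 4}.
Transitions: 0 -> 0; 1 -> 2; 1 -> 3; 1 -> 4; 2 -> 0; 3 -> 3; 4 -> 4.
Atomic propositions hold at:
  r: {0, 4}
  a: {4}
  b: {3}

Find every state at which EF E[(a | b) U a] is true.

Sat(a | b) = {3, 4}
E[(a | b) U a]: least fixpoint, start Z0 = Sat(a) = {4}, add states in Sat(a | b) with some successor in Z. Already a fixed point.
Sat(E[(a | b) U a]) = {4}
EF E[(a | b) U a]: least fixpoint, start Z0 = {4}, add states with some successor in Z. Z1 = {1, 4}; fixed.
Sat(EF E[(a | b) U a]) = {1, 4}

{1, 4}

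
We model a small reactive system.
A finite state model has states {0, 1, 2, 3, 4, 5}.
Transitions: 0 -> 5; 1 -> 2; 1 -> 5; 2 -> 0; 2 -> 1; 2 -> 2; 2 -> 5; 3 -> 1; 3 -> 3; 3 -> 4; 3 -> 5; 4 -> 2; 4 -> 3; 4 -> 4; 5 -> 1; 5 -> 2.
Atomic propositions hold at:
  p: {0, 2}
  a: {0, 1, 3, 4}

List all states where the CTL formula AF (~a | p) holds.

{0, 1, 2, 5}

Sat(~a) = {2, 5}
Sat(~a | p) = {0, 2, 5}
AF (~a | p): least fixpoint, start Z0 = {0, 2, 5}, add states with every successor in Z. Z1 = {0, 1, 2, 5}; fixed.
Sat(AF (~a | p)) = {0, 1, 2, 5}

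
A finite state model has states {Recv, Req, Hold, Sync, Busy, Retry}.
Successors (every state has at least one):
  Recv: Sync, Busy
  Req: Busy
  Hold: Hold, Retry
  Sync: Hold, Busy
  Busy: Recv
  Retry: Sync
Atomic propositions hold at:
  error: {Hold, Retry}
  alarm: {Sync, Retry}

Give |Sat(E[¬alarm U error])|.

2

Sat(¬alarm) = {Recv, Req, Hold, Busy}
E[¬alarm U error]: least fixpoint, start Z0 = Sat(error) = {Hold, Retry}, add states in Sat(¬alarm) with some successor in Z. Already a fixed point.
Sat(E[¬alarm U error]) = {Hold, Retry}
|Sat(E[¬alarm U error])| = |{Hold, Retry}| = 2.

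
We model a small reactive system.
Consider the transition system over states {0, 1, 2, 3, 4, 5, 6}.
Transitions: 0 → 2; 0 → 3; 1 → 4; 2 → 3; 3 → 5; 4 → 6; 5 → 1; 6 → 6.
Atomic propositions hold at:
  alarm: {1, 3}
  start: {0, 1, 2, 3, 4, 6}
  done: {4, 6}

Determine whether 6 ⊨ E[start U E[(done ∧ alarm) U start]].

Sat(done ∧ alarm) = ∅
E[(done ∧ alarm) U start]: least fixpoint, start Z0 = Sat(start) = {0, 1, 2, 3, 4, 6}, add states in Sat(done ∧ alarm) with some successor in Z. Already a fixed point.
Sat(E[(done ∧ alarm) U start]) = {0, 1, 2, 3, 4, 6}
E[start U E[(done ∧ alarm) U start]]: least fixpoint, start Z0 = Sat(E[(done ∧ alarm) U start]) = {0, 1, 2, 3, 4, 6}, add states in Sat(start) with some successor in Z. Already a fixed point.
Sat(E[start U E[(done ∧ alarm) U start]]) = {0, 1, 2, 3, 4, 6}
6 ∈ Sat(E[start U E[(done ∧ alarm) U start]]) = {0, 1, 2, 3, 4, 6}, so the formula holds at 6.

Yes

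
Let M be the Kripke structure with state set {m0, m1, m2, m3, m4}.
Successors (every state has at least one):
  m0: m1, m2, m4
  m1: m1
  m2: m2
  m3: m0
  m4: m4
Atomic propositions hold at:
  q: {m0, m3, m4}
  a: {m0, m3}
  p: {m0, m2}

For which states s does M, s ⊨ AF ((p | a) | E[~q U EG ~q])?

{m0, m1, m2, m3}

Sat(p | a) = {m0, m2, m3}
Sat(~q) = {m1, m2}
EG ~q: greatest fixpoint, start Z0 = {m1, m2}, keep only states in Sat with some successor in Z. Already a fixed point.
Sat(EG ~q) = {m1, m2}
E[~q U EG ~q]: least fixpoint, start Z0 = Sat(EG ~q) = {m1, m2}, add states in Sat(~q) with some successor in Z. Already a fixed point.
Sat(E[~q U EG ~q]) = {m1, m2}
Sat((p | a) | E[~q U EG ~q]) = {m0, m1, m2, m3}
AF ((p | a) | E[~q U EG ~q]): least fixpoint, start Z0 = {m0, m1, m2, m3}, add states with every successor in Z. Already a fixed point.
Sat(AF ((p | a) | E[~q U EG ~q])) = {m0, m1, m2, m3}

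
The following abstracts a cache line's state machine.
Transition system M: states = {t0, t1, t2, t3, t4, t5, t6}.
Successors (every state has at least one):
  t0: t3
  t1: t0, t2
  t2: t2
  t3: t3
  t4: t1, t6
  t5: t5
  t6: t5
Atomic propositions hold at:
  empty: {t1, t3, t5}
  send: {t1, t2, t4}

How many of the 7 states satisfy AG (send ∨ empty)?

3

Sat(send ∨ empty) = {t1, t2, t3, t4, t5}
AG (send ∨ empty): greatest fixpoint, start Z0 = {t1, t2, t3, t4, t5}, keep only states in Sat with every successor in Z. Z1 = {t2, t3, t5}; fixed.
Sat(AG (send ∨ empty)) = {t2, t3, t5}
|Sat(AG (send ∨ empty))| = |{t2, t3, t5}| = 3.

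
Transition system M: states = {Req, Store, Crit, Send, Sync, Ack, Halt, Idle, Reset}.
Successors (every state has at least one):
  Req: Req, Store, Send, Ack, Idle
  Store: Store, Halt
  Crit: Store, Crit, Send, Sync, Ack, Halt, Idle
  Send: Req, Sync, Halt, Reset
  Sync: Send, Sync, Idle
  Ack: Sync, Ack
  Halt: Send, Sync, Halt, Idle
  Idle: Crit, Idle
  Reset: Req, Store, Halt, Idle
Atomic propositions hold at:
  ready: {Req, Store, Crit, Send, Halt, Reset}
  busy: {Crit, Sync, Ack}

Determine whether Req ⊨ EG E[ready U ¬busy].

Yes

Sat(¬busy) = {Req, Store, Send, Halt, Idle, Reset}
E[ready U ¬busy]: least fixpoint, start Z0 = Sat(¬busy) = {Req, Store, Send, Halt, Idle, Reset}, add states in Sat(ready) with some successor in Z. Z1 = {Req, Store, Crit, Send, Halt, Idle, Reset}; fixed.
Sat(E[ready U ¬busy]) = {Req, Store, Crit, Send, Halt, Idle, Reset}
EG E[ready U ¬busy]: greatest fixpoint, start Z0 = {Req, Store, Crit, Send, Halt, Idle, Reset}, keep only states in Sat with some successor in Z. Already a fixed point.
Sat(EG E[ready U ¬busy]) = {Req, Store, Crit, Send, Halt, Idle, Reset}
Req ∈ Sat(EG E[ready U ¬busy]) = {Req, Store, Crit, Send, Halt, Idle, Reset}, so the formula holds at Req.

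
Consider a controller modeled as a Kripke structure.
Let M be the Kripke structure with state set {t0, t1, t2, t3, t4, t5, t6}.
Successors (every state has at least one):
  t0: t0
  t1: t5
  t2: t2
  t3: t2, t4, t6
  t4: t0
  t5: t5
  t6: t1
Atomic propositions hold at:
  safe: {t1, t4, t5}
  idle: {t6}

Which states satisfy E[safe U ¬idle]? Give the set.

{t0, t1, t2, t3, t4, t5}

Sat(¬idle) = {t0, t1, t2, t3, t4, t5}
E[safe U ¬idle]: least fixpoint, start Z0 = Sat(¬idle) = {t0, t1, t2, t3, t4, t5}, add states in Sat(safe) with some successor in Z. Already a fixed point.
Sat(E[safe U ¬idle]) = {t0, t1, t2, t3, t4, t5}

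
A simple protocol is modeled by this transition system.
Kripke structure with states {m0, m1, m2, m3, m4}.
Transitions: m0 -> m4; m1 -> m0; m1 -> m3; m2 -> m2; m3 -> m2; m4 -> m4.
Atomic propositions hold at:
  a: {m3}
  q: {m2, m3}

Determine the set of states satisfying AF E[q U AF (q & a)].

Sat(q & a) = {m3}
AF (q & a): least fixpoint, start Z0 = {m3}, add states with every successor in Z. Already a fixed point.
Sat(AF (q & a)) = {m3}
E[q U AF (q & a)]: least fixpoint, start Z0 = Sat(AF (q & a)) = {m3}, add states in Sat(q) with some successor in Z. Already a fixed point.
Sat(E[q U AF (q & a)]) = {m3}
AF E[q U AF (q & a)]: least fixpoint, start Z0 = {m3}, add states with every successor in Z. Already a fixed point.
Sat(AF E[q U AF (q & a)]) = {m3}

{m3}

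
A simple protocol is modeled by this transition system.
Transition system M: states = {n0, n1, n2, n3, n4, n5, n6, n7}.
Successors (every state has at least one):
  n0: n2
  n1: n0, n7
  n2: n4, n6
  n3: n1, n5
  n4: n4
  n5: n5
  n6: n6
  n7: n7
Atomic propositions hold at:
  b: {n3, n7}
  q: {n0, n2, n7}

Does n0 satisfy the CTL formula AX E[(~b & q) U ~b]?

Yes

Sat(~b) = {n0, n1, n2, n4, n5, n6}
Sat(~b & q) = {n0, n2}
E[(~b & q) U ~b]: least fixpoint, start Z0 = Sat(~b) = {n0, n1, n2, n4, n5, n6}, add states in Sat(~b & q) with some successor in Z. Already a fixed point.
Sat(E[(~b & q) U ~b]) = {n0, n1, n2, n4, n5, n6}
Sat(AX E[(~b & q) U ~b]) = {s : every successor in {n0, n1, n2, n4, n5, n6}} = {n0, n2, n3, n4, n5, n6}
n0 ∈ Sat(AX E[(~b & q) U ~b]) = {n0, n2, n3, n4, n5, n6}, so the formula holds at n0.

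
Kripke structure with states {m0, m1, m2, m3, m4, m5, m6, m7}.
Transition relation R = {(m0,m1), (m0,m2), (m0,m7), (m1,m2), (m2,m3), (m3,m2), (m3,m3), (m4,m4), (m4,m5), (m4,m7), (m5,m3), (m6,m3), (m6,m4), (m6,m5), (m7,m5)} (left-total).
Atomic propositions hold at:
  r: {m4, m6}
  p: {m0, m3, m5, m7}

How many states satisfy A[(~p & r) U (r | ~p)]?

Sat(~p) = {m1, m2, m4, m6}
Sat(~p & r) = {m4, m6}
Sat(r | ~p) = {m1, m2, m4, m6}
A[(~p & r) U (r | ~p)]: least fixpoint, start Z0 = Sat((r | ~p)) = {m1, m2, m4, m6}, add states in Sat(~p & r) with every successor in Z. Already a fixed point.
Sat(A[(~p & r) U (r | ~p)]) = {m1, m2, m4, m6}
|Sat(A[(~p & r) U (r | ~p)])| = |{m1, m2, m4, m6}| = 4.

4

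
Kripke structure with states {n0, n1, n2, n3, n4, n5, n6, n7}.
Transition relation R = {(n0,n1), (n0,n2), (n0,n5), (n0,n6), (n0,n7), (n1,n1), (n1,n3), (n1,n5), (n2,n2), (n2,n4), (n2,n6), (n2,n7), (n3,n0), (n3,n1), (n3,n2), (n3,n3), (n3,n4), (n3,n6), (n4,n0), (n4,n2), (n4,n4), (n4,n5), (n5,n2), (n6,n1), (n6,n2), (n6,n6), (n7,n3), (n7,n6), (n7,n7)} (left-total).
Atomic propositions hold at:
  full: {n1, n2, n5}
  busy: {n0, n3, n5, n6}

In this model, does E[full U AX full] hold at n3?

Sat(AX full) = {s : every successor in {n1, n2, n5}} = {n5}
E[full U AX full]: least fixpoint, start Z0 = Sat(AX full) = {n5}, add states in Sat(full) with some successor in Z. Z1 = {n1, n5}; fixed.
Sat(E[full U AX full]) = {n1, n5}
n3 ∉ Sat(E[full U AX full]) = {n1, n5}, so the formula does not hold at n3.

No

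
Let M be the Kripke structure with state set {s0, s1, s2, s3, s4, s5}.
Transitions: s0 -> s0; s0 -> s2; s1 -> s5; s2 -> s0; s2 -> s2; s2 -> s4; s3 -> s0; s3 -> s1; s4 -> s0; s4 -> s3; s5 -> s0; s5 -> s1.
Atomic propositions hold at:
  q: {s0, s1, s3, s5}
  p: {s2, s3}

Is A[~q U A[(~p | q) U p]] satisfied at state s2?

Yes

Sat(~q) = {s2, s4}
Sat(~p) = {s0, s1, s4, s5}
Sat(~p | q) = {s0, s1, s3, s4, s5}
A[(~p | q) U p]: least fixpoint, start Z0 = Sat(p) = {s2, s3}, add states in Sat(~p | q) with every successor in Z. Already a fixed point.
Sat(A[(~p | q) U p]) = {s2, s3}
A[~q U A[(~p | q) U p]]: least fixpoint, start Z0 = Sat(A[(~p | q) U p]) = {s2, s3}, add states in Sat(~q) with every successor in Z. Already a fixed point.
Sat(A[~q U A[(~p | q) U p]]) = {s2, s3}
s2 ∈ Sat(A[~q U A[(~p | q) U p]]) = {s2, s3}, so the formula holds at s2.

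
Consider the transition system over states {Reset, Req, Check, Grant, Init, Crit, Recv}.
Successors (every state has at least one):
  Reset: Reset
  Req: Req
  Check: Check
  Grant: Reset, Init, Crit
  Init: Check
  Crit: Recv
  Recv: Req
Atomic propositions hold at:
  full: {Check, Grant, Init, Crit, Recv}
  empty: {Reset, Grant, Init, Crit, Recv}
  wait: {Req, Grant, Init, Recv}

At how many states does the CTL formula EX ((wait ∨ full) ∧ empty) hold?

2

Sat(wait ∨ full) = {Req, Check, Grant, Init, Crit, Recv}
Sat((wait ∨ full) ∧ empty) = {Grant, Init, Crit, Recv}
Sat(EX ((wait ∨ full) ∧ empty)) = {s : some successor in {Grant, Init, Crit, Recv}} = {Grant, Crit}
|Sat(EX ((wait ∨ full) ∧ empty))| = |{Grant, Crit}| = 2.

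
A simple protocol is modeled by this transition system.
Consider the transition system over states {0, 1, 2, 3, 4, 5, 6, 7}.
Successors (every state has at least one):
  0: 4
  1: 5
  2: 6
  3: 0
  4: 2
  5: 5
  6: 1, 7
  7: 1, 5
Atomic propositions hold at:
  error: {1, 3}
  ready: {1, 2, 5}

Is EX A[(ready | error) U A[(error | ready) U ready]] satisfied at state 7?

Sat(ready | error) = {1, 2, 3, 5}
Sat(error | ready) = {1, 2, 3, 5}
A[(error | ready) U ready]: least fixpoint, start Z0 = Sat(ready) = {1, 2, 5}, add states in Sat(error | ready) with every successor in Z. Already a fixed point.
Sat(A[(error | ready) U ready]) = {1, 2, 5}
A[(ready | error) U A[(error | ready) U ready]]: least fixpoint, start Z0 = Sat(A[(error | ready) U ready]) = {1, 2, 5}, add states in Sat(ready | error) with every successor in Z. Already a fixed point.
Sat(A[(ready | error) U A[(error | ready) U ready]]) = {1, 2, 5}
Sat(EX A[(ready | error) U A[(error | ready) U ready]]) = {s : some successor in {1, 2, 5}} = {1, 4, 5, 6, 7}
7 ∈ Sat(EX A[(ready | error) U A[(error | ready) U ready]]) = {1, 4, 5, 6, 7}, so the formula holds at 7.

Yes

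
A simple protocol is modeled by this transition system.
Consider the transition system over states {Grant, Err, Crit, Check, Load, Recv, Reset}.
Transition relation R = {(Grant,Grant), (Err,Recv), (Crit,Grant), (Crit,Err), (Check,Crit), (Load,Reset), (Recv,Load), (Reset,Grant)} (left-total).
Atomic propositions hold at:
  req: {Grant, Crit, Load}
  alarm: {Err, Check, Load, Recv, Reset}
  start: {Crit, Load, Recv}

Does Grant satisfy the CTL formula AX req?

Sat(AX req) = {s : every successor in {Grant, Crit, Load}} = {Grant, Check, Recv, Reset}
Grant ∈ Sat(AX req) = {Grant, Check, Recv, Reset}, so the formula holds at Grant.

Yes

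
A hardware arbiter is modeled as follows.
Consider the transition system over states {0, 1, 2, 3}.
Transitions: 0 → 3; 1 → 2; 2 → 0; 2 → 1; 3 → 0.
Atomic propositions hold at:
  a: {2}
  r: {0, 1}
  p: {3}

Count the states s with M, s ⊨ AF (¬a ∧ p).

2

Sat(¬a) = {0, 1, 3}
Sat(¬a ∧ p) = {3}
AF (¬a ∧ p): least fixpoint, start Z0 = {3}, add states with every successor in Z. Z1 = {0, 3}; fixed.
Sat(AF (¬a ∧ p)) = {0, 3}
|Sat(AF (¬a ∧ p))| = |{0, 3}| = 2.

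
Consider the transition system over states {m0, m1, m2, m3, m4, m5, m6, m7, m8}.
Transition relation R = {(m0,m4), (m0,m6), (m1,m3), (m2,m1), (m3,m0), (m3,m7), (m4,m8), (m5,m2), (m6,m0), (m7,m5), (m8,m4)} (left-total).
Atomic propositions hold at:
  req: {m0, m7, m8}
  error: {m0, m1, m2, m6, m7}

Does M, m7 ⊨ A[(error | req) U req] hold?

Yes

Sat(error | req) = {m0, m1, m2, m6, m7, m8}
A[(error | req) U req]: least fixpoint, start Z0 = Sat(req) = {m0, m7, m8}, add states in Sat(error | req) with every successor in Z. Z1 = {m0, m6, m7, m8}; fixed.
Sat(A[(error | req) U req]) = {m0, m6, m7, m8}
m7 ∈ Sat(A[(error | req) U req]) = {m0, m6, m7, m8}, so the formula holds at m7.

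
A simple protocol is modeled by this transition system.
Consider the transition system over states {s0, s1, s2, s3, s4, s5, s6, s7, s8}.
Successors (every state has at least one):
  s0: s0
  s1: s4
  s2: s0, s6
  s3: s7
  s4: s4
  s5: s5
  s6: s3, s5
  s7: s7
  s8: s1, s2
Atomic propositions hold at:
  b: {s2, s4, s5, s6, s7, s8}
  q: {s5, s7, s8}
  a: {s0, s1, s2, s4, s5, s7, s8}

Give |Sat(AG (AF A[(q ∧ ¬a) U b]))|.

Sat(¬a) = {s3, s6}
Sat(q ∧ ¬a) = ∅
A[(q ∧ ¬a) U b]: least fixpoint, start Z0 = Sat(b) = {s2, s4, s5, s6, s7, s8}, add states in Sat(q ∧ ¬a) with every successor in Z. Already a fixed point.
Sat(A[(q ∧ ¬a) U b]) = {s2, s4, s5, s6, s7, s8}
AF A[(q ∧ ¬a) U b]: least fixpoint, start Z0 = {s2, s4, s5, s6, s7, s8}, add states with every successor in Z. Z1 = {s1, s2, s3, s4, s5, s6, s7, s8}; fixed.
Sat(AF A[(q ∧ ¬a) U b]) = {s1, s2, s3, s4, s5, s6, s7, s8}
AG (AF A[(q ∧ ¬a) U b]): greatest fixpoint, start Z0 = {s1, s2, s3, s4, s5, s6, s7, s8}, keep only states in Sat with every successor in Z. Z1 = {s1, s3, s4, s5, s6, s7, s8}; Z2 = {s1, s3, s4, s5, s6, s7}; fixed.
Sat(AG (AF A[(q ∧ ¬a) U b])) = {s1, s3, s4, s5, s6, s7}
|Sat(AG (AF A[(q ∧ ¬a) U b]))| = |{s1, s3, s4, s5, s6, s7}| = 6.

6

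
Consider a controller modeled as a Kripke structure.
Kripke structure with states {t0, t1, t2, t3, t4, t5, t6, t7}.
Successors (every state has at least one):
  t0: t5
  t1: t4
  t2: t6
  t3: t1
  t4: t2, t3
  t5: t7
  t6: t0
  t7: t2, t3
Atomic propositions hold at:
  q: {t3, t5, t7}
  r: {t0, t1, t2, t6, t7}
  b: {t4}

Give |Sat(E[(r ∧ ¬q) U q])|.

6

Sat(¬q) = {t0, t1, t2, t4, t6}
Sat(r ∧ ¬q) = {t0, t1, t2, t6}
E[(r ∧ ¬q) U q]: least fixpoint, start Z0 = Sat(q) = {t3, t5, t7}, add states in Sat(r ∧ ¬q) with some successor in Z. Z1 = {t0, t3, t5, t7}; Z2 = {t0, t3, t5, t6, t7}; Z3 = {t0, t2, t3, t5, t6, t7}; fixed.
Sat(E[(r ∧ ¬q) U q]) = {t0, t2, t3, t5, t6, t7}
|Sat(E[(r ∧ ¬q) U q])| = |{t0, t2, t3, t5, t6, t7}| = 6.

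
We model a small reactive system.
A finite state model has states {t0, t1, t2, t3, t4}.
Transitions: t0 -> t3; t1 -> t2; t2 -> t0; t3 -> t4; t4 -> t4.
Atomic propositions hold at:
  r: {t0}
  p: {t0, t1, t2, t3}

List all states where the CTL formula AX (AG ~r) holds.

{t0, t3, t4}

Sat(~r) = {t1, t2, t3, t4}
AG ~r: greatest fixpoint, start Z0 = {t1, t2, t3, t4}, keep only states in Sat with every successor in Z. Z1 = {t1, t3, t4}; Z2 = {t3, t4}; fixed.
Sat(AG ~r) = {t3, t4}
Sat(AX (AG ~r)) = {s : every successor in {t3, t4}} = {t0, t3, t4}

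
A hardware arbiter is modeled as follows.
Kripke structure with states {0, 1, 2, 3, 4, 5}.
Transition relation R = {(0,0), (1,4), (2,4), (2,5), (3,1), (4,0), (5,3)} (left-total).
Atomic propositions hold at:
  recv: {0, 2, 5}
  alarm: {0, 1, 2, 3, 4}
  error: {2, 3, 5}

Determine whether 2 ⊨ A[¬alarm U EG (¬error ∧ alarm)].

Sat(¬alarm) = {5}
Sat(¬error) = {0, 1, 4}
Sat(¬error ∧ alarm) = {0, 1, 4}
EG (¬error ∧ alarm): greatest fixpoint, start Z0 = {0, 1, 4}, keep only states in Sat with some successor in Z. Already a fixed point.
Sat(EG (¬error ∧ alarm)) = {0, 1, 4}
A[¬alarm U EG (¬error ∧ alarm)]: least fixpoint, start Z0 = Sat(EG (¬error ∧ alarm)) = {0, 1, 4}, add states in Sat(¬alarm) with every successor in Z. Already a fixed point.
Sat(A[¬alarm U EG (¬error ∧ alarm)]) = {0, 1, 4}
2 ∉ Sat(A[¬alarm U EG (¬error ∧ alarm)]) = {0, 1, 4}, so the formula does not hold at 2.

No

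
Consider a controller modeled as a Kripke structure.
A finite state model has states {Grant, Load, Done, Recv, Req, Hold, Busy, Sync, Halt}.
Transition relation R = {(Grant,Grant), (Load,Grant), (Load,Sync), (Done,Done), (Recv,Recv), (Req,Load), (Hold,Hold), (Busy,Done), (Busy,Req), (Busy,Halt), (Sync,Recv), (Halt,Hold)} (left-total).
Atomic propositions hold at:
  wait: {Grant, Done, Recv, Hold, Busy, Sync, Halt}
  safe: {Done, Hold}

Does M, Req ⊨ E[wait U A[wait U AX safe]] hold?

Sat(AX safe) = {s : every successor in {Done, Hold}} = {Done, Hold, Halt}
A[wait U AX safe]: least fixpoint, start Z0 = Sat(AX safe) = {Done, Hold, Halt}, add states in Sat(wait) with every successor in Z. Already a fixed point.
Sat(A[wait U AX safe]) = {Done, Hold, Halt}
E[wait U A[wait U AX safe]]: least fixpoint, start Z0 = Sat(A[wait U AX safe]) = {Done, Hold, Halt}, add states in Sat(wait) with some successor in Z. Z1 = {Done, Hold, Busy, Halt}; fixed.
Sat(E[wait U A[wait U AX safe]]) = {Done, Hold, Busy, Halt}
Req ∉ Sat(E[wait U A[wait U AX safe]]) = {Done, Hold, Busy, Halt}, so the formula does not hold at Req.

No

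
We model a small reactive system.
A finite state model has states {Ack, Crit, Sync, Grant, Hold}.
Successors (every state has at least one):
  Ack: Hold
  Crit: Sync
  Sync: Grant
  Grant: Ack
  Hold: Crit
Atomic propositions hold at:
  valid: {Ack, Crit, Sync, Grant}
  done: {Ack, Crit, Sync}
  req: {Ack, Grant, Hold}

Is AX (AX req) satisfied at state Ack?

Sat(AX req) = {s : every successor in {Ack, Grant, Hold}} = {Ack, Sync, Grant}
Sat(AX (AX req)) = {s : every successor in {Ack, Sync, Grant}} = {Crit, Sync, Grant}
Ack ∉ Sat(AX (AX req)) = {Crit, Sync, Grant}, so the formula does not hold at Ack.

No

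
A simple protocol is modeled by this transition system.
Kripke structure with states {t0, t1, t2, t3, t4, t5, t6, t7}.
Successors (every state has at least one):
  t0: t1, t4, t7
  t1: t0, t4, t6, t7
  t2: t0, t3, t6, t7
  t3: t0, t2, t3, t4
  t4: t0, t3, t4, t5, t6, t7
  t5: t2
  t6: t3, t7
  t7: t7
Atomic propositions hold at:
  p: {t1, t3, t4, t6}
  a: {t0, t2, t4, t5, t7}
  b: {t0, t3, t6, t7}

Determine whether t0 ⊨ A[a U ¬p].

Sat(¬p) = {t0, t2, t5, t7}
A[a U ¬p]: least fixpoint, start Z0 = Sat(¬p) = {t0, t2, t5, t7}, add states in Sat(a) with every successor in Z. Already a fixed point.
Sat(A[a U ¬p]) = {t0, t2, t5, t7}
t0 ∈ Sat(A[a U ¬p]) = {t0, t2, t5, t7}, so the formula holds at t0.

Yes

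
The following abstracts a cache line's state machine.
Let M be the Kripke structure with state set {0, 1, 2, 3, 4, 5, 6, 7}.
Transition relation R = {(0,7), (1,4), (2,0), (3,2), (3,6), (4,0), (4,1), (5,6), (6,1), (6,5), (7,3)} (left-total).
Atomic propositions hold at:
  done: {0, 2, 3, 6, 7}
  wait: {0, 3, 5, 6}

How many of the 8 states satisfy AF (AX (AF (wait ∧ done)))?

Sat(wait ∧ done) = {0, 3, 6}
AF (wait ∧ done): least fixpoint, start Z0 = {0, 3, 6}, add states with every successor in Z. Z1 = {0, 2, 3, 5, 6, 7}; fixed.
Sat(AF (wait ∧ done)) = {0, 2, 3, 5, 6, 7}
Sat(AX (AF (wait ∧ done))) = {s : every successor in {0, 2, 3, 5, 6, 7}} = {0, 2, 3, 5, 7}
AF (AX (AF (wait ∧ done))): least fixpoint, start Z0 = {0, 2, 3, 5, 7}, add states with every successor in Z. Already a fixed point.
Sat(AF (AX (AF (wait ∧ done)))) = {0, 2, 3, 5, 7}
|Sat(AF (AX (AF (wait ∧ done))))| = |{0, 2, 3, 5, 7}| = 5.

5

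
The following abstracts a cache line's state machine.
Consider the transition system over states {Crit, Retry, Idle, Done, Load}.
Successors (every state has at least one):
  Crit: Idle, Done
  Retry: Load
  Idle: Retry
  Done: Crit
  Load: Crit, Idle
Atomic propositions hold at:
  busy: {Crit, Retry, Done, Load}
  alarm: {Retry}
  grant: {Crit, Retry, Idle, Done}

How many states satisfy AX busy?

3

Sat(AX busy) = {s : every successor in {Crit, Retry, Done, Load}} = {Retry, Idle, Done}
|Sat(AX busy)| = |{Retry, Idle, Done}| = 3.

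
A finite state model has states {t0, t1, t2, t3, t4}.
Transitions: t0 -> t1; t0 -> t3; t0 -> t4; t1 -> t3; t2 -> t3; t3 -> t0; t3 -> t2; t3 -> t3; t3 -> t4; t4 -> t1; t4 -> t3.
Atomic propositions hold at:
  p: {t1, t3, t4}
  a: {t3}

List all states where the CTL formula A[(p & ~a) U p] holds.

Sat(~a) = {t0, t1, t2, t4}
Sat(p & ~a) = {t1, t4}
A[(p & ~a) U p]: least fixpoint, start Z0 = Sat(p) = {t1, t3, t4}, add states in Sat(p & ~a) with every successor in Z. Already a fixed point.
Sat(A[(p & ~a) U p]) = {t1, t3, t4}

{t1, t3, t4}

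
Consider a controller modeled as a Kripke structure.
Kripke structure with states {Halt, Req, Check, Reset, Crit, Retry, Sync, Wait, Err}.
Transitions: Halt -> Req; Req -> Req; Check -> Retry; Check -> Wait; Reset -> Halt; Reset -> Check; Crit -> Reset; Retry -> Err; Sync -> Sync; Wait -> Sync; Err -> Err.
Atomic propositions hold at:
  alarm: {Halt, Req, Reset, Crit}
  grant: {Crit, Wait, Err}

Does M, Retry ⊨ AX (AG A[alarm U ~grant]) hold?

No

Sat(~grant) = {Halt, Req, Check, Reset, Retry, Sync}
A[alarm U ~grant]: least fixpoint, start Z0 = Sat(~grant) = {Halt, Req, Check, Reset, Retry, Sync}, add states in Sat(alarm) with every successor in Z. Z1 = {Halt, Req, Check, Reset, Crit, Retry, Sync}; fixed.
Sat(A[alarm U ~grant]) = {Halt, Req, Check, Reset, Crit, Retry, Sync}
AG A[alarm U ~grant]: greatest fixpoint, start Z0 = {Halt, Req, Check, Reset, Crit, Retry, Sync}, keep only states in Sat with every successor in Z. Z1 = {Halt, Req, Reset, Crit, Sync}; Z2 = {Halt, Req, Crit, Sync}; Z3 = {Halt, Req, Sync}; fixed.
Sat(AG A[alarm U ~grant]) = {Halt, Req, Sync}
Sat(AX (AG A[alarm U ~grant])) = {s : every successor in {Halt, Req, Sync}} = {Halt, Req, Sync, Wait}
Retry ∉ Sat(AX (AG A[alarm U ~grant])) = {Halt, Req, Sync, Wait}, so the formula does not hold at Retry.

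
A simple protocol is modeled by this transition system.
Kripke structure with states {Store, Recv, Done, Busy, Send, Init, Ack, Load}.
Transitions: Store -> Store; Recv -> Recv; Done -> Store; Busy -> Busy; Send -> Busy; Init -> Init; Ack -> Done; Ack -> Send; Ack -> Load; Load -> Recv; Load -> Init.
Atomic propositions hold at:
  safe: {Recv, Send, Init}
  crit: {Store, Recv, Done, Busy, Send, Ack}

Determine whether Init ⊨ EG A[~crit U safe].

Yes

Sat(~crit) = {Init, Load}
A[~crit U safe]: least fixpoint, start Z0 = Sat(safe) = {Recv, Send, Init}, add states in Sat(~crit) with every successor in Z. Z1 = {Recv, Send, Init, Load}; fixed.
Sat(A[~crit U safe]) = {Recv, Send, Init, Load}
EG A[~crit U safe]: greatest fixpoint, start Z0 = {Recv, Send, Init, Load}, keep only states in Sat with some successor in Z. Z1 = {Recv, Init, Load}; fixed.
Sat(EG A[~crit U safe]) = {Recv, Init, Load}
Init ∈ Sat(EG A[~crit U safe]) = {Recv, Init, Load}, so the formula holds at Init.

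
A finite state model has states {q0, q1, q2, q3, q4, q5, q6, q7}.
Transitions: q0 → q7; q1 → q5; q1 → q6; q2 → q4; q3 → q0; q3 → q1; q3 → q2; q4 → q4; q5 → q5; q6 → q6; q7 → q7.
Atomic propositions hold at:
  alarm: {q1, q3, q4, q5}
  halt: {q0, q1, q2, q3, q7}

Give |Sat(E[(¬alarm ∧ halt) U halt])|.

5

Sat(¬alarm) = {q0, q2, q6, q7}
Sat(¬alarm ∧ halt) = {q0, q2, q7}
E[(¬alarm ∧ halt) U halt]: least fixpoint, start Z0 = Sat(halt) = {q0, q1, q2, q3, q7}, add states in Sat(¬alarm ∧ halt) with some successor in Z. Already a fixed point.
Sat(E[(¬alarm ∧ halt) U halt]) = {q0, q1, q2, q3, q7}
|Sat(E[(¬alarm ∧ halt) U halt])| = |{q0, q1, q2, q3, q7}| = 5.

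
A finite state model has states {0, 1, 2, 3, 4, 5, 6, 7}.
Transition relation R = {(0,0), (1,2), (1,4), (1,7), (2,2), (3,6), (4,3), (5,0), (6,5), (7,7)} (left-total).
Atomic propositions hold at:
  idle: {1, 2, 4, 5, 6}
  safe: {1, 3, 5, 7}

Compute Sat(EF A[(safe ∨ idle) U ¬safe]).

Sat(safe ∨ idle) = {1, 2, 3, 4, 5, 6, 7}
Sat(¬safe) = {0, 2, 4, 6}
A[(safe ∨ idle) U ¬safe]: least fixpoint, start Z0 = Sat(¬safe) = {0, 2, 4, 6}, add states in Sat(safe ∨ idle) with every successor in Z. Z1 = {0, 2, 3, 4, 5, 6}; fixed.
Sat(A[(safe ∨ idle) U ¬safe]) = {0, 2, 3, 4, 5, 6}
EF A[(safe ∨ idle) U ¬safe]: least fixpoint, start Z0 = {0, 2, 3, 4, 5, 6}, add states with some successor in Z. Z1 = {0, 1, 2, 3, 4, 5, 6}; fixed.
Sat(EF A[(safe ∨ idle) U ¬safe]) = {0, 1, 2, 3, 4, 5, 6}

{0, 1, 2, 3, 4, 5, 6}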